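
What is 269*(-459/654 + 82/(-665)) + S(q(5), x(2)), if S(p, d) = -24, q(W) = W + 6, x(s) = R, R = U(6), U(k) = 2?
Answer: -35657329/144970 ≈ -245.96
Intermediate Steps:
R = 2
x(s) = 2
q(W) = 6 + W
269*(-459/654 + 82/(-665)) + S(q(5), x(2)) = 269*(-459/654 + 82/(-665)) - 24 = 269*(-459*1/654 + 82*(-1/665)) - 24 = 269*(-153/218 - 82/665) - 24 = 269*(-119621/144970) - 24 = -32178049/144970 - 24 = -35657329/144970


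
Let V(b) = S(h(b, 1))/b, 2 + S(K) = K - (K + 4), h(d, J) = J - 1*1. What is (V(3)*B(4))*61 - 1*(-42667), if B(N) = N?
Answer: 42179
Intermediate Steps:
h(d, J) = -1 + J (h(d, J) = J - 1 = -1 + J)
S(K) = -6 (S(K) = -2 + (K - (K + 4)) = -2 + (K - (4 + K)) = -2 + (K + (-4 - K)) = -2 - 4 = -6)
V(b) = -6/b
(V(3)*B(4))*61 - 1*(-42667) = (-6/3*4)*61 - 1*(-42667) = (-6*1/3*4)*61 + 42667 = -2*4*61 + 42667 = -8*61 + 42667 = -488 + 42667 = 42179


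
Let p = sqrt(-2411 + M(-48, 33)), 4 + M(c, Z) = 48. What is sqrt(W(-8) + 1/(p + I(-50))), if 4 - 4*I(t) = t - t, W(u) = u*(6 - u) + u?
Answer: sqrt(-120 + 1/(1 + 3*I*sqrt(263))) ≈ 0.00094 - 10.954*I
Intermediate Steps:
M(c, Z) = 44 (M(c, Z) = -4 + 48 = 44)
p = 3*I*sqrt(263) (p = sqrt(-2411 + 44) = sqrt(-2367) = 3*I*sqrt(263) ≈ 48.652*I)
W(u) = u + u*(6 - u)
I(t) = 1 (I(t) = 1 - (t - t)/4 = 1 - 1/4*0 = 1 + 0 = 1)
sqrt(W(-8) + 1/(p + I(-50))) = sqrt(-8*(7 - 1*(-8)) + 1/(3*I*sqrt(263) + 1)) = sqrt(-8*(7 + 8) + 1/(1 + 3*I*sqrt(263))) = sqrt(-8*15 + 1/(1 + 3*I*sqrt(263))) = sqrt(-120 + 1/(1 + 3*I*sqrt(263)))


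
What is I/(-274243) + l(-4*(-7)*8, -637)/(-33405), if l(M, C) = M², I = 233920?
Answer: -21574514368/9161087415 ≈ -2.3550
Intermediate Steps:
I/(-274243) + l(-4*(-7)*8, -637)/(-33405) = 233920/(-274243) + (-4*(-7)*8)²/(-33405) = 233920*(-1/274243) + (28*8)²*(-1/33405) = -233920/274243 + 224²*(-1/33405) = -233920/274243 + 50176*(-1/33405) = -233920/274243 - 50176/33405 = -21574514368/9161087415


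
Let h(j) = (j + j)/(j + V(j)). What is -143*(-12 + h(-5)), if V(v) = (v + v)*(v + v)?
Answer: 32890/19 ≈ 1731.1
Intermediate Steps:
V(v) = 4*v² (V(v) = (2*v)*(2*v) = 4*v²)
h(j) = 2*j/(j + 4*j²) (h(j) = (j + j)/(j + 4*j²) = (2*j)/(j + 4*j²) = 2*j/(j + 4*j²))
-143*(-12 + h(-5)) = -143*(-12 + 2/(1 + 4*(-5))) = -143*(-12 + 2/(1 - 20)) = -143*(-12 + 2/(-19)) = -143*(-12 + 2*(-1/19)) = -143*(-12 - 2/19) = -143*(-230/19) = 32890/19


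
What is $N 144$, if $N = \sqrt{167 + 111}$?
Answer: $144 \sqrt{278} \approx 2401.0$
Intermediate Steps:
$N = \sqrt{278} \approx 16.673$
$N 144 = \sqrt{278} \cdot 144 = 144 \sqrt{278}$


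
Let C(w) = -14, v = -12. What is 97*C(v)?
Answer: -1358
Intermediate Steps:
97*C(v) = 97*(-14) = -1358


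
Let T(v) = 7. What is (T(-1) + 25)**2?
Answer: 1024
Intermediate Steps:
(T(-1) + 25)**2 = (7 + 25)**2 = 32**2 = 1024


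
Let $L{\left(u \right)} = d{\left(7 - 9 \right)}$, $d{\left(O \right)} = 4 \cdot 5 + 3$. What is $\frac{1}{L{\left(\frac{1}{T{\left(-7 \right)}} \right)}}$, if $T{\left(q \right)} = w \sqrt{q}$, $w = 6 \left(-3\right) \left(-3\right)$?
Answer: $\frac{1}{23} \approx 0.043478$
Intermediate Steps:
$w = 54$ ($w = \left(-18\right) \left(-3\right) = 54$)
$T{\left(q \right)} = 54 \sqrt{q}$
$d{\left(O \right)} = 23$ ($d{\left(O \right)} = 20 + 3 = 23$)
$L{\left(u \right)} = 23$
$\frac{1}{L{\left(\frac{1}{T{\left(-7 \right)}} \right)}} = \frac{1}{23}$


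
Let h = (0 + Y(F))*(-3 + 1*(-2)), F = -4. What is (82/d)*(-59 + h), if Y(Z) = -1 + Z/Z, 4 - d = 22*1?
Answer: 2419/9 ≈ 268.78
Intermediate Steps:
d = -18 (d = 4 - 22 = -18)
Y(Z) = 0 (Y(Z) = -1 + 1 = 0)
h = 0 (h = (0 + 0)*(-3 + 1*(-2)) = 0*(-3 - 2) = 0*(-5) = 0)
(82/d)*(-59 + h) = (82/(-18))*(-59 + 0) = (82*(-1/18))*(-59) = -41/9*(-59) = 2419/9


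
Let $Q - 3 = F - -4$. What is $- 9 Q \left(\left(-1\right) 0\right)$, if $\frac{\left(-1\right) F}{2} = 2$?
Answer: $0$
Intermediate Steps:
$F = -4$ ($F = \left(-2\right) 2 = -4$)
$Q = 3$ ($Q = 3 - 0 = 3 + \left(-4 + 4\right) = 3 + 0 = 3$)
$- 9 Q \left(\left(-1\right) 0\right) = \left(-9\right) 3 \left(\left(-1\right) 0\right) = \left(-27\right) 0 = 0$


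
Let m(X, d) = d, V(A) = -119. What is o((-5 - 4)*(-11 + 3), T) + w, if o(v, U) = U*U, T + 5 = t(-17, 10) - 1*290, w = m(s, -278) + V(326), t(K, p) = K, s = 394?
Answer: 96947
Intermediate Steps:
w = -397 (w = -278 - 119 = -397)
T = -312 (T = -5 + (-17 - 1*290) = -5 + (-17 - 290) = -5 - 307 = -312)
o(v, U) = U**2
o((-5 - 4)*(-11 + 3), T) + w = (-312)**2 - 397 = 97344 - 397 = 96947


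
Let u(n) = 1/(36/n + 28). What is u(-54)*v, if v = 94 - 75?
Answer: 57/82 ≈ 0.69512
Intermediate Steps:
u(n) = 1/(28 + 36/n)
v = 19
u(-54)*v = ((¼)*(-54)/(9 + 7*(-54)))*19 = ((¼)*(-54)/(9 - 378))*19 = ((¼)*(-54)/(-369))*19 = ((¼)*(-54)*(-1/369))*19 = (3/82)*19 = 57/82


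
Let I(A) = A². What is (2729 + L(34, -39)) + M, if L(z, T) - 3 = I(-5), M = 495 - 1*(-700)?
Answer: 3952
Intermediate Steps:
M = 1195 (M = 495 + 700 = 1195)
L(z, T) = 28 (L(z, T) = 3 + (-5)² = 3 + 25 = 28)
(2729 + L(34, -39)) + M = (2729 + 28) + 1195 = 2757 + 1195 = 3952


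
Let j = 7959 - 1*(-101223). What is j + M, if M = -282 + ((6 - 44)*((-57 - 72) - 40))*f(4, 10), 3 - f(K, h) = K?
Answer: 102478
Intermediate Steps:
f(K, h) = 3 - K
M = -6704 (M = -282 + ((6 - 44)*((-57 - 72) - 40))*(3 - 1*4) = -282 + (-38*(-129 - 40))*(3 - 4) = -282 - 38*(-169)*(-1) = -282 + 6422*(-1) = -282 - 6422 = -6704)
j = 109182 (j = 7959 + 101223 = 109182)
j + M = 109182 - 6704 = 102478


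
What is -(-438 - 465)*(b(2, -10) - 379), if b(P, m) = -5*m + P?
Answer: -295281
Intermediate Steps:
b(P, m) = P - 5*m
-(-438 - 465)*(b(2, -10) - 379) = -(-438 - 465)*((2 - 5*(-10)) - 379) = -(-903)*((2 + 50) - 379) = -(-903)*(52 - 379) = -(-903)*(-327) = -1*295281 = -295281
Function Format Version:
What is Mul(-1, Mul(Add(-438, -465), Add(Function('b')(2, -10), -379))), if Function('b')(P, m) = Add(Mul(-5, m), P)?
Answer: -295281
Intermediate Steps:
Function('b')(P, m) = Add(P, Mul(-5, m))
Mul(-1, Mul(Add(-438, -465), Add(Function('b')(2, -10), -379))) = Mul(-1, Mul(Add(-438, -465), Add(Add(2, Mul(-5, -10)), -379))) = Mul(-1, Mul(-903, Add(Add(2, 50), -379))) = Mul(-1, Mul(-903, Add(52, -379))) = Mul(-1, Mul(-903, -327)) = Mul(-1, 295281) = -295281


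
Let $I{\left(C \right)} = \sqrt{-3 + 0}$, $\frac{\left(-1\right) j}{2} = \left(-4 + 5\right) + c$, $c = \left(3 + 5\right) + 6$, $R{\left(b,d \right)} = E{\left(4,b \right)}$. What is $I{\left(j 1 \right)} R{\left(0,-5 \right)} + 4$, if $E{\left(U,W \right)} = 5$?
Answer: $4 + 5 i \sqrt{3} \approx 4.0 + 8.6602 i$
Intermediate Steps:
$R{\left(b,d \right)} = 5$
$c = 14$ ($c = 8 + 6 = 14$)
$j = -30$ ($j = - 2 \left(\left(-4 + 5\right) + 14\right) = - 2 \left(1 + 14\right) = \left(-2\right) 15 = -30$)
$I{\left(C \right)} = i \sqrt{3}$ ($I{\left(C \right)} = \sqrt{-3} = i \sqrt{3}$)
$I{\left(j 1 \right)} R{\left(0,-5 \right)} + 4 = i \sqrt{3} \cdot 5 + 4 = 5 i \sqrt{3} + 4 = 4 + 5 i \sqrt{3}$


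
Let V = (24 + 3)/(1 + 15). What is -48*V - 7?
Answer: -88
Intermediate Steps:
V = 27/16 ≈ 1.6875
-48*V - 7 = -48*27/16 - 7 = -81 - 7 = -88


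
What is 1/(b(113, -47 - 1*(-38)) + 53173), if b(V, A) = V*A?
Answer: 1/52156 ≈ 1.9173e-5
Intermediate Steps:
b(V, A) = A*V
1/(b(113, -47 - 1*(-38)) + 53173) = 1/((-47 - 1*(-38))*113 + 53173) = 1/((-47 + 38)*113 + 53173) = 1/(-9*113 + 53173) = 1/(-1017 + 53173) = 1/52156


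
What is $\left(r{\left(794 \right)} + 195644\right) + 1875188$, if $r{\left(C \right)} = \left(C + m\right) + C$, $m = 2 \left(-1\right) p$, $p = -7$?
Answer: $2072434$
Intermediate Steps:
$m = 14$ ($m = 2 \left(-1\right) \left(-7\right) = \left(-2\right) \left(-7\right) = 14$)
$r{\left(C \right)} = 14 + 2 C$ ($r{\left(C \right)} = \left(C + 14\right) + C = \left(14 + C\right) + C = 14 + 2 C$)
$\left(r{\left(794 \right)} + 195644\right) + 1875188 = \left(\left(14 + 2 \cdot 794\right) + 195644\right) + 1875188 = \left(\left(14 + 1588\right) + 195644\right) + 1875188 = \left(1602 + 195644\right) + 1875188 = 197246 + 1875188 = 2072434$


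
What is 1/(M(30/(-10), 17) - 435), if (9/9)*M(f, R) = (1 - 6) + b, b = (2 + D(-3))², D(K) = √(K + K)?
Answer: -I/(4*√6 + 442*I) ≈ -0.0022613 - 5.0128e-5*I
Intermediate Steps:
D(K) = √2*√K (D(K) = √(2*K) = √2*√K)
b = (2 + I*√6)² (b = (2 + √2*√(-3))² = (2 + √2*(I*√3))² = (2 + I*√6)² ≈ -2.0 + 9.798*I)
M(f, R) = -5 + (2 + I*√6)² (M(f, R) = (1 - 6) + (2 + I*√6)² = -5 + (2 + I*√6)²)
1/(M(30/(-10), 17) - 435) = 1/((-7 + 4*I*√6) - 435) = 1/(-442 + 4*I*√6)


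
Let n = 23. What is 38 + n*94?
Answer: 2200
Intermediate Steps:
38 + n*94 = 38 + 23*94 = 38 + 2162 = 2200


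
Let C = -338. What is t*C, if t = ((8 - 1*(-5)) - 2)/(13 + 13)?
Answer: -143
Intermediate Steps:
t = 11/26 (t = ((8 + 5) - 2)/26 = (13 - 2)*(1/26) = 11*(1/26) = 11/26 ≈ 0.42308)
t*C = (11/26)*(-338) = -143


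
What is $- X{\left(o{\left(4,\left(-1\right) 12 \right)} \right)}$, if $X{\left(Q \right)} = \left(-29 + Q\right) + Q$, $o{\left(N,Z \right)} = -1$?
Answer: $31$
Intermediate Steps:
$X{\left(Q \right)} = -29 + 2 Q$
$- X{\left(o{\left(4,\left(-1\right) 12 \right)} \right)} = - (-29 + 2 \left(-1\right)) = - (-29 - 2) = \left(-1\right) \left(-31\right) = 31$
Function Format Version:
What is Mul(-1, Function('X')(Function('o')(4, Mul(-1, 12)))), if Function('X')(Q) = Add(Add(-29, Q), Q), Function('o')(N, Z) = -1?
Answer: 31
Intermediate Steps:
Function('X')(Q) = Add(-29, Mul(2, Q))
Mul(-1, Function('X')(Function('o')(4, Mul(-1, 12)))) = Mul(-1, Add(-29, Mul(2, -1))) = Mul(-1, Add(-29, -2)) = Mul(-1, -31) = 31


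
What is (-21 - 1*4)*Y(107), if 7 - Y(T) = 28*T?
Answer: 74725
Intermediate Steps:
Y(T) = 7 - 28*T
(-21 - 1*4)*Y(107) = (-21 - 1*4)*(7 - 28*107) = (-21 - 4)*(7 - 2996) = -25*(-2989) = 74725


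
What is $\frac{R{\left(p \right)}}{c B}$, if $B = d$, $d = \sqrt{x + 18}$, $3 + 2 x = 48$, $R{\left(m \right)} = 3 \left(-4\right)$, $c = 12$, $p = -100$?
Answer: $- \frac{\sqrt{2}}{9} \approx -0.15713$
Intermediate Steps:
$R{\left(m \right)} = -12$
$x = \frac{45}{2}$ ($x = - \frac{3}{2} + \frac{1}{2} \cdot 48 = - \frac{3}{2} + 24 = \frac{45}{2} \approx 22.5$)
$d = \frac{9 \sqrt{2}}{2}$ ($d = \sqrt{\frac{45}{2} + 18} = \sqrt{\frac{81}{2}} = \frac{9 \sqrt{2}}{2} \approx 6.364$)
$B = \frac{9 \sqrt{2}}{2} \approx 6.364$
$\frac{R{\left(p \right)}}{c B} = - \frac{12}{12 \frac{9 \sqrt{2}}{2}} = - \frac{12}{54 \sqrt{2}} = - 12 \frac{\sqrt{2}}{108} = - \frac{\sqrt{2}}{9}$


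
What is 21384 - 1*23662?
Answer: -2278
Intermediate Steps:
21384 - 1*23662 = 21384 - 23662 = -2278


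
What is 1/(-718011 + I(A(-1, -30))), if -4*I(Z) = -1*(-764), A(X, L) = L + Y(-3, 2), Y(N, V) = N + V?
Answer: -1/718202 ≈ -1.3924e-6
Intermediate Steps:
A(X, L) = -1 + L (A(X, L) = L + (-3 + 2) = L - 1 = -1 + L)
I(Z) = -191 (I(Z) = -(-1)*(-764)/4 = -¼*764 = -191)
1/(-718011 + I(A(-1, -30))) = 1/(-718011 - 191) = 1/(-718202) = -1/718202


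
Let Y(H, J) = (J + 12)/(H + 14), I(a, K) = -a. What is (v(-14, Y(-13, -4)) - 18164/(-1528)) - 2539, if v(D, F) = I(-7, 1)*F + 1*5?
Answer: -942055/382 ≈ -2466.1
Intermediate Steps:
Y(H, J) = (12 + J)/(14 + H)
v(D, F) = 5 + 7*F (v(D, F) = (-1*(-7))*F + 1*5 = 7*F + 5 = 5 + 7*F)
(v(-14, Y(-13, -4)) - 18164/(-1528)) - 2539 = ((5 + 7*((12 - 4)/(14 - 13))) - 18164/(-1528)) - 2539 = ((5 + 7*(8/1)) - 18164*(-1/1528)) - 2539 = ((5 + 7*(1*8)) + 4541/382) - 2539 = ((5 + 7*8) + 4541/382) - 2539 = ((5 + 56) + 4541/382) - 2539 = (61 + 4541/382) - 2539 = 27843/382 - 2539 = -942055/382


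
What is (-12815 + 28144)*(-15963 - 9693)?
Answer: -393280824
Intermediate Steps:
(-12815 + 28144)*(-15963 - 9693) = 15329*(-25656) = -393280824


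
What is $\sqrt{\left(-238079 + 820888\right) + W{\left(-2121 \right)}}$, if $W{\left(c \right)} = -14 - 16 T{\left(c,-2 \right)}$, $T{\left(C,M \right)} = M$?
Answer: $\sqrt{582827} \approx 763.43$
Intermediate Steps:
$W{\left(c \right)} = 18$ ($W{\left(c \right)} = -14 - -32 = -14 + 32 = 18$)
$\sqrt{\left(-238079 + 820888\right) + W{\left(-2121 \right)}} = \sqrt{\left(-238079 + 820888\right) + 18} = \sqrt{582809 + 18} = \sqrt{582827}$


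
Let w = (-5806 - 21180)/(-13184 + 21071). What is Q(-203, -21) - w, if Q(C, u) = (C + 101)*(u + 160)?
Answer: -111794900/7887 ≈ -14175.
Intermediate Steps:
Q(C, u) = (101 + C)*(160 + u)
w = -26986/7887 ≈ -3.4216
Q(-203, -21) - w = (16160 + 101*(-21) + 160*(-203) - 203*(-21)) - 1*(-26986/7887) = (16160 - 2121 - 32480 + 4263) + 26986/7887 = -14178 + 26986/7887 = -111794900/7887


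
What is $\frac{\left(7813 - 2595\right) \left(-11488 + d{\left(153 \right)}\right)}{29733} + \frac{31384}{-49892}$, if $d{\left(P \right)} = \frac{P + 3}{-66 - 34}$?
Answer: $- \frac{18700527949196}{9271492725} \approx -2017.0$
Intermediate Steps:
$d{\left(P \right)} = - \frac{3}{100} - \frac{P}{100}$ ($d{\left(P \right)} = \frac{3 + P}{-100} = \left(3 + P\right) \left(- \frac{1}{100}\right) = - \frac{3}{100} - \frac{P}{100}$)
$\frac{\left(7813 - 2595\right) \left(-11488 + d{\left(153 \right)}\right)}{29733} + \frac{31384}{-49892} = \frac{\left(7813 - 2595\right) \left(-11488 - \frac{39}{25}\right)}{29733} + \frac{31384}{-49892} = 5218 \left(-11488 - \frac{39}{25}\right) \frac{1}{29733} + 31384 \left(- \frac{1}{49892}\right) = 5218 \left(-11488 - \frac{39}{25}\right) \frac{1}{29733} - \frac{7846}{12473} = 5218 \left(- \frac{287239}{25}\right) \frac{1}{29733} - \frac{7846}{12473} = \left(- \frac{1498813102}{25}\right) \frac{1}{29733} - \frac{7846}{12473} = - \frac{1498813102}{743325} - \frac{7846}{12473} = - \frac{18700527949196}{9271492725}$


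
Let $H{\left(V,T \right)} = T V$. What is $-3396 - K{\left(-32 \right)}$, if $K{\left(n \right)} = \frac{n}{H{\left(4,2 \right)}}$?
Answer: $-3392$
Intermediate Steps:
$K{\left(n \right)} = \frac{n}{8}$ ($K{\left(n \right)} = \frac{n}{2 \cdot 4} = \frac{n}{8}$)
$-3396 - K{\left(-32 \right)} = -3396 - \frac{1}{8} \left(-32\right) = -3396 - -4 = -3396 + 4 = -3392$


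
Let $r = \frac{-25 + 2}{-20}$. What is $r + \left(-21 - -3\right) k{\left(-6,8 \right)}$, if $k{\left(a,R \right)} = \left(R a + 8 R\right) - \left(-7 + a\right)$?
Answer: $- \frac{10417}{20} \approx -520.85$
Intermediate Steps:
$k{\left(a,R \right)} = 7 - a + 8 R + R a$ ($k{\left(a,R \right)} = \left(8 R + R a\right) - \left(-7 + a\right) = 7 - a + 8 R + R a$)
$r = \frac{23}{20}$ ($r = \left(-23\right) \left(- \frac{1}{20}\right) = \frac{23}{20} \approx 1.15$)
$r + \left(-21 - -3\right) k{\left(-6,8 \right)} = \frac{23}{20} + \left(-21 - -3\right) \left(7 - -6 + 8 \cdot 8 + 8 \left(-6\right)\right) = \frac{23}{20} + \left(-21 + 3\right) \left(7 + 6 + 64 - 48\right) = \frac{23}{20} - 522 = - \frac{10417}{20}$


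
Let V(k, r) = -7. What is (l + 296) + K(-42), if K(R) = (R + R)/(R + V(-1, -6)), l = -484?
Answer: -1304/7 ≈ -186.29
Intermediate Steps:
K(R) = 2*R/(-7 + R) (K(R) = (R + R)/(R - 7) = (2*R)/(-7 + R) = 2*R/(-7 + R))
(l + 296) + K(-42) = (-484 + 296) + 2*(-42)/(-7 - 42) = -188 + 2*(-42)/(-49) = -188 + 2*(-42)*(-1/49) = -188 + 12/7 = -1304/7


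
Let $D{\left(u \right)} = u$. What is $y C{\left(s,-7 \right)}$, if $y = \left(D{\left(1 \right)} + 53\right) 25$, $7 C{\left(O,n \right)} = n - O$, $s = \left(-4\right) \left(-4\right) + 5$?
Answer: $-5400$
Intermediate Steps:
$s = 21$ ($s = 16 + 5 = 21$)
$C{\left(O,n \right)} = - \frac{O}{7} + \frac{n}{7}$ ($C{\left(O,n \right)} = \frac{n - O}{7} = - \frac{O}{7} + \frac{n}{7}$)
$y = 1350$ ($y = \left(1 + 53\right) 25 = 54 \cdot 25 = 1350$)
$y C{\left(s,-7 \right)} = 1350 \left(\left(- \frac{1}{7}\right) 21 + \frac{1}{7} \left(-7\right)\right) = 1350 \left(-3 - 1\right) = 1350 \left(-4\right) = -5400$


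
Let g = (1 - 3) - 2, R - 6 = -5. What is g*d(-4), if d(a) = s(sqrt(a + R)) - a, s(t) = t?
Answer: -16 - 4*I*sqrt(3) ≈ -16.0 - 6.9282*I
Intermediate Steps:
R = 1 (R = 6 - 5 = 1)
g = -4 (g = -2 - 2 = -4)
d(a) = sqrt(1 + a) - a (d(a) = sqrt(a + 1) - a = sqrt(1 + a) - a)
g*d(-4) = -4*(sqrt(1 - 4) - 1*(-4)) = -4*(sqrt(-3) + 4) = -4*(I*sqrt(3) + 4) = -4*(4 + I*sqrt(3)) = -16 - 4*I*sqrt(3)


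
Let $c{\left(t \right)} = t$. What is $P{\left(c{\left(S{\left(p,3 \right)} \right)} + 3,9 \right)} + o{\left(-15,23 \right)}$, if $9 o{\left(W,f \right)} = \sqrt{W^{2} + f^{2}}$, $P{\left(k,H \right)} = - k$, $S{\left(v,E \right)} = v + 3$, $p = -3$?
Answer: $-3 + \frac{\sqrt{754}}{9} \approx 0.051007$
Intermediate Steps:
$S{\left(v,E \right)} = 3 + v$
$o{\left(W,f \right)} = \frac{\sqrt{W^{2} + f^{2}}}{9}$
$P{\left(c{\left(S{\left(p,3 \right)} \right)} + 3,9 \right)} + o{\left(-15,23 \right)} = - (\left(3 - 3\right) + 3) + \frac{\sqrt{\left(-15\right)^{2} + 23^{2}}}{9} = - (0 + 3) + \frac{\sqrt{225 + 529}}{9} = \left(-1\right) 3 + \frac{\sqrt{754}}{9} = -3 + \frac{\sqrt{754}}{9}$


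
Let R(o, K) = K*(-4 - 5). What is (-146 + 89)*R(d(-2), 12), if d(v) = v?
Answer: 6156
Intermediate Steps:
R(o, K) = -9*K (R(o, K) = K*(-9) = -9*K)
(-146 + 89)*R(d(-2), 12) = (-146 + 89)*(-9*12) = -57*(-108) = 6156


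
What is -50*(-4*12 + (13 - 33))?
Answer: 3400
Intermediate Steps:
-50*(-4*12 + (13 - 33)) = -50*(-48 - 20) = -50*(-68) = 3400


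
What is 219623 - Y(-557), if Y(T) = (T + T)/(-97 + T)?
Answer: 71816164/327 ≈ 2.1962e+5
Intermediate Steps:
Y(T) = 2*T/(-97 + T) (Y(T) = (2*T)/(-97 + T) = 2*T/(-97 + T))
219623 - Y(-557) = 219623 - 2*(-557)/(-97 - 557) = 219623 - 2*(-557)/(-654) = 219623 - 2*(-557)*(-1)/654 = 219623 - 1*557/327 = 219623 - 557/327 = 71816164/327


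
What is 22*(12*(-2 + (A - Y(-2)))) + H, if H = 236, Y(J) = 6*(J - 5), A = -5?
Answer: 9476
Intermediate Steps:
Y(J) = -30 + 6*J (Y(J) = 6*(-5 + J) = -30 + 6*J)
22*(12*(-2 + (A - Y(-2)))) + H = 22*(12*(-2 + (-5 - (-30 + 6*(-2))))) + 236 = 22*(12*(-2 + (-5 - (-30 - 12)))) + 236 = 22*(12*(-2 + (-5 - 1*(-42)))) + 236 = 22*(12*(-2 + (-5 + 42))) + 236 = 22*(12*(-2 + 37)) + 236 = 22*(12*35) + 236 = 22*420 + 236 = 9240 + 236 = 9476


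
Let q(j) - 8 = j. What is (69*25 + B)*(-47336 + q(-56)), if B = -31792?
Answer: 1424694728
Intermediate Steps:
q(j) = 8 + j
(69*25 + B)*(-47336 + q(-56)) = (69*25 - 31792)*(-47336 + (8 - 56)) = (1725 - 31792)*(-47336 - 48) = -30067*(-47384) = 1424694728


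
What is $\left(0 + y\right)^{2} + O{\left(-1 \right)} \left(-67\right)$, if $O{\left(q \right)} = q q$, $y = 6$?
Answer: $-31$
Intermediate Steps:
$O{\left(q \right)} = q^{2}$
$\left(0 + y\right)^{2} + O{\left(-1 \right)} \left(-67\right) = \left(0 + 6\right)^{2} + \left(-1\right)^{2} \left(-67\right) = 6^{2} + 1 \left(-67\right) = 36 - 67 = -31$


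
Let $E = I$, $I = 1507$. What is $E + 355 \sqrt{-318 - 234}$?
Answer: $1507 + 710 i \sqrt{138} \approx 1507.0 + 8340.6 i$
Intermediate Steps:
$E = 1507$
$E + 355 \sqrt{-318 - 234} = 1507 + 355 \sqrt{-318 - 234} = 1507 + 355 \sqrt{-552} = 1507 + 355 \cdot 2 i \sqrt{138} = 1507 + 710 i \sqrt{138}$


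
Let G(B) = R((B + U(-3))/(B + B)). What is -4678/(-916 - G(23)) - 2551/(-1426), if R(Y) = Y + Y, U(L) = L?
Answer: 51806133/7517872 ≈ 6.8911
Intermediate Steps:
R(Y) = 2*Y
G(B) = (-3 + B)/B (G(B) = 2*((B - 3)/(B + B)) = 2*((-3 + B)/((2*B))) = 2*((-3 + B)*(1/(2*B))) = 2*((-3 + B)/(2*B)) = (-3 + B)/B)
-4678/(-916 - G(23)) - 2551/(-1426) = -4678/(-916 - (-3 + 23)/23) - 2551/(-1426) = -4678/(-916 - 20/23) - 2551*(-1/1426) = -4678/(-916 - 1*20/23) + 2551/1426 = -4678/(-916 - 20/23) + 2551/1426 = -4678/(-21088/23) + 2551/1426 = -4678*(-23/21088) + 2551/1426 = 53797/10544 + 2551/1426 = 51806133/7517872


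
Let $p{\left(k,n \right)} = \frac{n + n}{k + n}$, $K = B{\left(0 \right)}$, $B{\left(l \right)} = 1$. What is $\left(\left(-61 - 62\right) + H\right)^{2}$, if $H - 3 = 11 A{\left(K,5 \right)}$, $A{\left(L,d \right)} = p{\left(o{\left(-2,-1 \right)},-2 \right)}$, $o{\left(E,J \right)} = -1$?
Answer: $\frac{99856}{9} \approx 11095.0$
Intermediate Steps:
$K = 1$
$p{\left(k,n \right)} = \frac{2 n}{k + n}$
$A{\left(L,d \right)} = \frac{4}{3}$ ($A{\left(L,d \right)} = 2 \left(-2\right) \frac{1}{-1 - 2} = 2 \left(-2\right) \frac{1}{-3} = 2 \left(-2\right) \left(- \frac{1}{3}\right) = \frac{4}{3}$)
$H = \frac{53}{3}$ ($H = 3 + 11 \cdot \frac{4}{3} = 3 + \frac{44}{3} = \frac{53}{3} \approx 17.667$)
$\left(\left(-61 - 62\right) + H\right)^{2} = \left(\left(-61 - 62\right) + \frac{53}{3}\right)^{2} = \left(-123 + \frac{53}{3}\right)^{2} = \left(- \frac{316}{3}\right)^{2} = \frac{99856}{9}$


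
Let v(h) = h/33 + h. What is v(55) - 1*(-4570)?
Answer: 13880/3 ≈ 4626.7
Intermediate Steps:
v(h) = 34*h/33 (v(h) = h*(1/33) + h = h/33 + h = 34*h/33)
v(55) - 1*(-4570) = (34/33)*55 - 1*(-4570) = 170/3 + 4570 = 13880/3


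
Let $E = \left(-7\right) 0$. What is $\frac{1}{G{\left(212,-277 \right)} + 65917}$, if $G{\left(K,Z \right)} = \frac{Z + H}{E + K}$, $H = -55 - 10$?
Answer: $\frac{106}{6987031} \approx 1.5171 \cdot 10^{-5}$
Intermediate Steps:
$H = -65$ ($H = -55 - 10 = -65$)
$E = 0$
$G{\left(K,Z \right)} = \frac{-65 + Z}{K}$ ($G{\left(K,Z \right)} = \frac{Z - 65}{0 + K} = \frac{-65 + Z}{K}$)
$\frac{1}{G{\left(212,-277 \right)} + 65917} = \frac{1}{\frac{-65 - 277}{212} + 65917} = \frac{1}{\frac{1}{212} \left(-342\right) + 65917} = \frac{1}{- \frac{171}{106} + 65917} = \frac{1}{\frac{6987031}{106}} = \frac{106}{6987031}$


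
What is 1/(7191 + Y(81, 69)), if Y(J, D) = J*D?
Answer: 1/12780 ≈ 7.8247e-5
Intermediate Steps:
Y(J, D) = D*J
1/(7191 + Y(81, 69)) = 1/(7191 + 69*81) = 1/(7191 + 5589) = 1/12780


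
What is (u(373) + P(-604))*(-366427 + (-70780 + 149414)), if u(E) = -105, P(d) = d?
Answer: 204045237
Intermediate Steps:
(u(373) + P(-604))*(-366427 + (-70780 + 149414)) = (-105 - 604)*(-366427 + (-70780 + 149414)) = -709*(-366427 + 78634) = -709*(-287793) = 204045237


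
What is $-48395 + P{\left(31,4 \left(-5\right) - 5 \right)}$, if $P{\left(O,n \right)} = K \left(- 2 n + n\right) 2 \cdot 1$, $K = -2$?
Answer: $-48495$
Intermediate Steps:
$P{\left(O,n \right)} = 4 n$ ($P{\left(O,n \right)} = - 2 \left(- 2 n + n\right) 2 \cdot 1 = - 2 \left(- n\right) 2 = 2 n 2 = 4 n$)
$-48395 + P{\left(31,4 \left(-5\right) - 5 \right)} = -48395 + 4 \left(4 \left(-5\right) - 5\right) = -48395 + 4 \left(-20 - 5\right) = -48395 + 4 \left(-25\right) = -48395 - 100 = -48495$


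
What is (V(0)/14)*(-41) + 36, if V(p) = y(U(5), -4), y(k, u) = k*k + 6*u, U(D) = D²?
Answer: -24137/14 ≈ -1724.1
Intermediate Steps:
y(k, u) = k² + 6*u
V(p) = 601 (V(p) = (5²)² + 6*(-4) = 25² - 24 = 625 - 24 = 601)
(V(0)/14)*(-41) + 36 = (601/14)*(-41) + 36 = -24641/14 + 36 = -24137/14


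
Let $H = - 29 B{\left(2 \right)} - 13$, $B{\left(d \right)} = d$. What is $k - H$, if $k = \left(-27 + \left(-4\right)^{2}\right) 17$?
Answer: $-116$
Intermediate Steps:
$k = -187$ ($k = \left(-27 + 16\right) 17 = \left(-11\right) 17 = -187$)
$H = -71$ ($H = \left(-29\right) 2 - 13 = -58 - 13 = -71$)
$k - H = -187 - -71 = -187 + 71 = -116$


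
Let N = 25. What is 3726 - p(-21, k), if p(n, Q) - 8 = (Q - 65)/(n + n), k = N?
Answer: 78058/21 ≈ 3717.0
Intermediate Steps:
k = 25
p(n, Q) = 8 + (-65 + Q)/(2*n) (p(n, Q) = 8 + (Q - 65)/(n + n) = 8 + (-65 + Q)/((2*n)) = 8 + (-65 + Q)*(1/(2*n)) = 8 + (-65 + Q)/(2*n))
3726 - p(-21, k) = 3726 - (-65 + 25 + 16*(-21))/(2*(-21)) = 3726 - (-1)*(-65 + 25 - 336)/(2*21) = 3726 - (-1)*(-376)/(2*21) = 3726 - 1*188/21 = 3726 - 188/21 = 78058/21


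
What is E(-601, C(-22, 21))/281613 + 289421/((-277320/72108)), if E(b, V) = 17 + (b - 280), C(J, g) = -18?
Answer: -163253952949899/2169358810 ≈ -75255.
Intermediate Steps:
E(b, V) = -263 + b (E(b, V) = 17 + (-280 + b) = -263 + b)
E(-601, C(-22, 21))/281613 + 289421/((-277320/72108)) = (-263 - 601)/281613 + 289421/((-277320/72108)) = -864*1/281613 + 289421/((-277320*1/72108)) = -288/93871 + 289421/(-23110/6009) = -288/93871 + 289421*(-6009/23110) = -288/93871 - 1739130789/23110 = -163253952949899/2169358810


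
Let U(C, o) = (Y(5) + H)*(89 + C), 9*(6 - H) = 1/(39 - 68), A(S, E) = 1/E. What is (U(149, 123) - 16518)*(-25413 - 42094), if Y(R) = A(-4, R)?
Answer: 1325104488994/1305 ≈ 1.0154e+9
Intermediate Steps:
Y(R) = 1/R
H = 1567/261 (H = 6 - 1/(9*(39 - 68)) = 6 - 1/9/(-29) = 6 - 1/9*(-1/29) = 6 + 1/261 = 1567/261 ≈ 6.0038)
U(C, o) = 720544/1305 + 8096*C/1305 (U(C, o) = (1/5 + 1567/261)*(89 + C) = 8096*(89 + C)/1305 = 720544/1305 + 8096*C/1305)
(U(149, 123) - 16518)*(-25413 - 42094) = ((720544/1305 + (8096/1305)*149) - 16518)*(-25413 - 42094) = ((720544/1305 + 1206304/1305) - 16518)*(-67507) = (1926848/1305 - 16518)*(-67507) = -19629142/1305*(-67507) = 1325104488994/1305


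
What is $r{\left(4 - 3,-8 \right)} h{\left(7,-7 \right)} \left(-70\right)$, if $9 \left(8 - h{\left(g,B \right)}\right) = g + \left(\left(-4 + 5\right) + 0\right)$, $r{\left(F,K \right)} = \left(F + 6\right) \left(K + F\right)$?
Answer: $\frac{219520}{9} \approx 24391.0$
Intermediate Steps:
$r{\left(F,K \right)} = \left(6 + F\right) \left(F + K\right)$
$h{\left(g,B \right)} = \frac{71}{9} - \frac{g}{9}$ ($h{\left(g,B \right)} = 8 - \frac{g + \left(\left(-4 + 5\right) + 0\right)}{9} = 8 - \frac{g + \left(1 + 0\right)}{9} = 8 - \frac{g + 1}{9} = 8 - \frac{1 + g}{9} = 8 - \left(\frac{1}{9} + \frac{g}{9}\right) = \frac{71}{9} - \frac{g}{9}$)
$r{\left(4 - 3,-8 \right)} h{\left(7,-7 \right)} \left(-70\right) = \left(\left(4 - 3\right)^{2} + 6 \left(4 - 3\right) + 6 \left(-8\right) + \left(4 - 3\right) \left(-8\right)\right) \left(\frac{71}{9} - \frac{7}{9}\right) \left(-70\right) = \left(\left(4 - 3\right)^{2} + 6 \left(4 - 3\right) - 48 + \left(4 - 3\right) \left(-8\right)\right) \left(\frac{71}{9} - \frac{7}{9}\right) \left(-70\right) = \left(1^{2} + 6 \cdot 1 - 48 + 1 \left(-8\right)\right) \frac{64}{9} \left(-70\right) = \left(1 + 6 - 48 - 8\right) \frac{64}{9} \left(-70\right) = \left(-49\right) \frac{64}{9} \left(-70\right) = \left(- \frac{3136}{9}\right) \left(-70\right) = \frac{219520}{9}$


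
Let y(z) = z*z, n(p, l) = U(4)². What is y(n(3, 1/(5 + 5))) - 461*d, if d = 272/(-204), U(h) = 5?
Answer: 3719/3 ≈ 1239.7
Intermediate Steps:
n(p, l) = 25 (n(p, l) = 5² = 25)
y(z) = z²
d = -4/3 (d = 272*(-1/204) = -4/3 ≈ -1.3333)
y(n(3, 1/(5 + 5))) - 461*d = 25² - 461*(-4/3) = 625 + 1844/3 = 3719/3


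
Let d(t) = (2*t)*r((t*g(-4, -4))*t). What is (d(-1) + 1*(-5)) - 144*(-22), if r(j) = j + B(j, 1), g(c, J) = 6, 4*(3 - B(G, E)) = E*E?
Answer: 6291/2 ≈ 3145.5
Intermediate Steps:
B(G, E) = 3 - E²/4 (B(G, E) = 3 - E*E/4 = 3 - E²/4)
r(j) = 11/4 + j (r(j) = j + (3 - ¼*1²) = j + (3 - ¼*1) = j + (3 - ¼) = j + 11/4 = 11/4 + j)
d(t) = 2*t*(11/4 + 6*t²) (d(t) = (2*t)*(11/4 + (t*6)*t) = (2*t)*(11/4 + (6*t)*t) = (2*t)*(11/4 + 6*t²) = 2*t*(11/4 + 6*t²))
(d(-1) + 1*(-5)) - 144*(-22) = ((½)*(-1)*(11 + 24*(-1)²) + 1*(-5)) - 144*(-22) = ((½)*(-1)*(11 + 24*1) - 5) + 3168 = ((½)*(-1)*(11 + 24) - 5) + 3168 = ((½)*(-1)*35 - 5) + 3168 = (-35/2 - 5) + 3168 = -45/2 + 3168 = 6291/2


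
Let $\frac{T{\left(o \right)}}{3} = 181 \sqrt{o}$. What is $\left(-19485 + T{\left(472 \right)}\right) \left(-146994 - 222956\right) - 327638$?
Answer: $7208148112 - 401765700 \sqrt{118} \approx 2.8439 \cdot 10^{9}$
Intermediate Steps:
$T{\left(o \right)} = 543 \sqrt{o}$ ($T{\left(o \right)} = 3 \cdot 181 \sqrt{o} = 543 \sqrt{o}$)
$\left(-19485 + T{\left(472 \right)}\right) \left(-146994 - 222956\right) - 327638 = \left(-19485 + 543 \sqrt{472}\right) \left(-146994 - 222956\right) - 327638 = \left(-19485 + 543 \cdot 2 \sqrt{118}\right) \left(-369950\right) - 327638 = \left(-19485 + 1086 \sqrt{118}\right) \left(-369950\right) - 327638 = \left(7208475750 - 401765700 \sqrt{118}\right) - 327638 = 7208148112 - 401765700 \sqrt{118}$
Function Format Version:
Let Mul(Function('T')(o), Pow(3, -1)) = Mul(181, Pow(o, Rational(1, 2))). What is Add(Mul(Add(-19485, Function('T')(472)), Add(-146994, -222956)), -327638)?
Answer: Add(7208148112, Mul(-401765700, Pow(118, Rational(1, 2)))) ≈ 2.8439e+9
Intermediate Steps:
Function('T')(o) = Mul(543, Pow(o, Rational(1, 2))) (Function('T')(o) = Mul(3, Mul(181, Pow(o, Rational(1, 2)))) = Mul(543, Pow(o, Rational(1, 2))))
Add(Mul(Add(-19485, Function('T')(472)), Add(-146994, -222956)), -327638) = Add(Mul(Add(-19485, Mul(543, Pow(472, Rational(1, 2)))), Add(-146994, -222956)), -327638) = Add(Mul(Add(-19485, Mul(543, Mul(2, Pow(118, Rational(1, 2))))), -369950), -327638) = Add(Mul(Add(-19485, Mul(1086, Pow(118, Rational(1, 2)))), -369950), -327638) = Add(Add(7208475750, Mul(-401765700, Pow(118, Rational(1, 2)))), -327638) = Add(7208148112, Mul(-401765700, Pow(118, Rational(1, 2))))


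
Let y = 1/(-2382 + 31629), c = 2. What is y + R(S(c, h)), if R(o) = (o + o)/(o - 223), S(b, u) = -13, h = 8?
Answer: 380329/3451146 ≈ 0.11020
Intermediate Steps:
R(o) = 2*o/(-223 + o) (R(o) = (2*o)/(-223 + o) = 2*o/(-223 + o))
y = 1/29247 ≈ 3.4192e-5
y + R(S(c, h)) = 1/29247 + 2*(-13)/(-223 - 13) = 1/29247 + 2*(-13)/(-236) = 1/29247 + 2*(-13)*(-1/236) = 1/29247 + 13/118 = 380329/3451146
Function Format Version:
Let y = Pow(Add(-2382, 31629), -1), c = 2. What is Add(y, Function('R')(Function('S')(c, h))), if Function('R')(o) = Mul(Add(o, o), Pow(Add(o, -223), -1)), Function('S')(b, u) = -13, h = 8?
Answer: Rational(380329, 3451146) ≈ 0.11020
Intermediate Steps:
Function('R')(o) = Mul(2, o, Pow(Add(-223, o), -1)) (Function('R')(o) = Mul(Mul(2, o), Pow(Add(-223, o), -1)) = Mul(2, o, Pow(Add(-223, o), -1)))
y = Rational(1, 29247) (y = Pow(29247, -1) = Rational(1, 29247) ≈ 3.4192e-5)
Add(y, Function('R')(Function('S')(c, h))) = Add(Rational(1, 29247), Mul(2, -13, Pow(Add(-223, -13), -1))) = Add(Rational(1, 29247), Mul(2, -13, Pow(-236, -1))) = Add(Rational(1, 29247), Mul(2, -13, Rational(-1, 236))) = Add(Rational(1, 29247), Rational(13, 118)) = Rational(380329, 3451146)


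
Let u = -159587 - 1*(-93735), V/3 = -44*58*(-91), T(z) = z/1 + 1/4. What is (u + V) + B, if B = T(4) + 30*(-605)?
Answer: 2450793/4 ≈ 6.1270e+5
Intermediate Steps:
T(z) = ¼ + z (T(z) = z*1 + 1*(¼) = z + ¼ = ¼ + z)
V = 696696 (V = 3*(-44*58*(-91)) = 3*(-2552*(-91)) = 3*232232 = 696696)
u = -65852 (u = -159587 + 93735 = -65852)
B = -72583/4 (B = (¼ + 4) + 30*(-605) = 17/4 - 18150 = -72583/4 ≈ -18146.)
(u + V) + B = (-65852 + 696696) - 72583/4 = 630844 - 72583/4 = 2450793/4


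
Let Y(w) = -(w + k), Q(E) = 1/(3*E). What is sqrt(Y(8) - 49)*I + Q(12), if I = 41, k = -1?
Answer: 1/36 + 82*I*sqrt(14) ≈ 0.027778 + 306.82*I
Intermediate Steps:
Q(E) = 1/(3*E)
Y(w) = 1 - w (Y(w) = -(w - 1) = -(-1 + w) = 1 - w)
sqrt(Y(8) - 49)*I + Q(12) = sqrt((1 - 1*8) - 49)*41 + (1/3)/12 = sqrt((1 - 8) - 49)*41 + (1/3)*(1/12) = sqrt(-7 - 49)*41 + 1/36 = sqrt(-56)*41 + 1/36 = (2*I*sqrt(14))*41 + 1/36 = 82*I*sqrt(14) + 1/36 = 1/36 + 82*I*sqrt(14)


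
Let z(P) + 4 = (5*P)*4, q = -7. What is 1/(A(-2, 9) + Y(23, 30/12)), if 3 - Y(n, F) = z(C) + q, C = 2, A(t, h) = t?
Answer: -1/28 ≈ -0.035714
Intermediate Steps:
z(P) = -4 + 20*P (z(P) = -4 + (5*P)*4 = -4 + 20*P)
Y(n, F) = -26 (Y(n, F) = 3 - ((-4 + 20*2) - 7) = 3 - ((-4 + 40) - 7) = 3 - (36 - 7) = 3 - 1*29 = 3 - 29 = -26)
1/(A(-2, 9) + Y(23, 30/12)) = 1/(-2 - 26) = 1/(-28) = -1/28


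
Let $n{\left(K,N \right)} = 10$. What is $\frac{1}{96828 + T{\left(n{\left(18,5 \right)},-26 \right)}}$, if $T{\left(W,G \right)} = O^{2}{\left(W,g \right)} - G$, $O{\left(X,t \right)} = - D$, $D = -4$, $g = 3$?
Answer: $\frac{1}{96870} \approx 1.0323 \cdot 10^{-5}$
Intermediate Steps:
$O{\left(X,t \right)} = 4$ ($O{\left(X,t \right)} = \left(-1\right) \left(-4\right) = 4$)
$T{\left(W,G \right)} = 16 - G$ ($T{\left(W,G \right)} = 4^{2} - G = 16 - G$)
$\frac{1}{96828 + T{\left(n{\left(18,5 \right)},-26 \right)}} = \frac{1}{96828 + \left(16 - -26\right)} = \frac{1}{96828 + \left(16 + 26\right)} = \frac{1}{96828 + 42} = \frac{1}{96870}$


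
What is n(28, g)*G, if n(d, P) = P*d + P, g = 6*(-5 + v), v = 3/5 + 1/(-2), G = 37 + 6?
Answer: -183309/5 ≈ -36662.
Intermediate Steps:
G = 43
v = ⅒ (v = 3*(⅕) + 1*(-½) = ⅗ - ½ = ⅒ ≈ 0.10000)
g = -147/5 (g = 6*(-5 + ⅒) = 6*(-49/10) = -147/5 ≈ -29.400)
n(d, P) = P + P*d
n(28, g)*G = -147*(1 + 28)/5*43 = -147/5*29*43 = -4263/5*43 = -183309/5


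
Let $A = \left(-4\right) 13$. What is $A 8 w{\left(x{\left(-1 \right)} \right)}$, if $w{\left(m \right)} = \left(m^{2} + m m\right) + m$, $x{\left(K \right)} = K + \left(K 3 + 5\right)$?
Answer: $-1248$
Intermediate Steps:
$A = -52$
$x{\left(K \right)} = 5 + 4 K$ ($x{\left(K \right)} = K + \left(3 K + 5\right) = K + \left(5 + 3 K\right) = 5 + 4 K$)
$w{\left(m \right)} = m + 2 m^{2}$ ($w{\left(m \right)} = \left(m^{2} + m^{2}\right) + m = 2 m^{2} + m = m + 2 m^{2}$)
$A 8 w{\left(x{\left(-1 \right)} \right)} = \left(-52\right) 8 \left(5 + 4 \left(-1\right)\right) \left(1 + 2 \left(5 + 4 \left(-1\right)\right)\right) = - 416 \left(5 - 4\right) \left(1 + 2 \left(5 - 4\right)\right) = - 416 \cdot 1 \left(1 + 2 \cdot 1\right) = - 416 \cdot 1 \left(1 + 2\right) = - 416 \cdot 1 \cdot 3 = \left(-416\right) 3 = -1248$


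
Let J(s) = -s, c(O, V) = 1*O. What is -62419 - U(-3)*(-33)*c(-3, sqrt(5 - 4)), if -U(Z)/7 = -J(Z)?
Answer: -64498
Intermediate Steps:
c(O, V) = O
U(Z) = -7*Z (U(Z) = -(-7)*(-Z) = -7*Z)
-62419 - U(-3)*(-33)*c(-3, sqrt(5 - 4)) = -62419 - -7*(-3)*(-33)*(-3) = -62419 - 21*(-33)*(-3) = -62419 - (-693)*(-3) = -62419 - 1*2079 = -62419 - 2079 = -64498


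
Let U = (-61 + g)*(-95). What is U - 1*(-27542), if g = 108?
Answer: 23077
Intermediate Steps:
U = -4465 (U = (-61 + 108)*(-95) = 47*(-95) = -4465)
U - 1*(-27542) = -4465 - 1*(-27542) = -4465 + 27542 = 23077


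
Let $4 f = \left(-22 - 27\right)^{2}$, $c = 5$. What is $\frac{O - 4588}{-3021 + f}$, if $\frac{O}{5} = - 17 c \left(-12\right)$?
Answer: $- \frac{2048}{9683} \approx -0.2115$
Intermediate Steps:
$f = \frac{2401}{4}$ ($f = \frac{\left(-22 - 27\right)^{2}}{4} = \frac{\left(-49\right)^{2}}{4} = \frac{1}{4} \cdot 2401 = \frac{2401}{4} \approx 600.25$)
$O = 5100$ ($O = 5 \left(-17\right) 5 \left(-12\right) = 5 \left(\left(-85\right) \left(-12\right)\right) = 5 \cdot 1020 = 5100$)
$\frac{O - 4588}{-3021 + f} = \frac{5100 - 4588}{-3021 + \frac{2401}{4}} = \frac{512}{- \frac{9683}{4}} = 512 \left(- \frac{4}{9683}\right) = - \frac{2048}{9683}$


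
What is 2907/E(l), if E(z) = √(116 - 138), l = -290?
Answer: -2907*I*√22/22 ≈ -619.77*I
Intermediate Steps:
E(z) = I*√22 (E(z) = √(-22) = I*√22)
2907/E(l) = 2907/((I*√22)) = 2907*(-I*√22/22) = -2907*I*√22/22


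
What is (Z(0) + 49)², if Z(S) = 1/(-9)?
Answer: 193600/81 ≈ 2390.1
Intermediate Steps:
Z(S) = -⅑
(Z(0) + 49)² = (-⅑ + 49)² = (440/9)² = 193600/81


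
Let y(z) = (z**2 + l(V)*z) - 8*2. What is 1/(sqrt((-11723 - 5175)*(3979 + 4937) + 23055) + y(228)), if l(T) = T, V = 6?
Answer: 53336/2995368409 - I*sqrt(150639513)/2995368409 ≈ 1.7806e-5 - 4.0975e-6*I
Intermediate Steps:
y(z) = -16 + z**2 + 6*z (y(z) = (z**2 + 6*z) - 8*2 = (z**2 + 6*z) - 16 = -16 + z**2 + 6*z)
1/(sqrt((-11723 - 5175)*(3979 + 4937) + 23055) + y(228)) = 1/(sqrt((-11723 - 5175)*(3979 + 4937) + 23055) + (-16 + 228**2 + 6*228)) = 1/(sqrt(-16898*8916 + 23055) + (-16 + 51984 + 1368)) = 1/(sqrt(-150662568 + 23055) + 53336) = 1/(sqrt(-150639513) + 53336) = 1/(I*sqrt(150639513) + 53336) = 1/(53336 + I*sqrt(150639513))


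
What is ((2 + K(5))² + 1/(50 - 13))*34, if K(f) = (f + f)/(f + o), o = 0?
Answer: 20162/37 ≈ 544.92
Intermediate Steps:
K(f) = 2 (K(f) = (f + f)/(f + 0) = (2*f)/f = 2)
((2 + K(5))² + 1/(50 - 13))*34 = ((2 + 2)² + 1/(50 - 13))*34 = (4² + 1/37)*34 = (16 + 1/37)*34 = (593/37)*34 = 20162/37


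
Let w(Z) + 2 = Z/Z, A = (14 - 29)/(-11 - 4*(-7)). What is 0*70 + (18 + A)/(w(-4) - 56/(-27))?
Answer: 7857/493 ≈ 15.937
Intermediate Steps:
A = -15/17 (A = -15/(-11 + 28) = -15/17 ≈ -0.88235)
w(Z) = -1 (w(Z) = -2 + Z/Z = -2 + 1 = -1)
0*70 + (18 + A)/(w(-4) - 56/(-27)) = 0*70 + (18 - 15/17)/(-1 - 56/(-27)) = 0 + 291/(17*(-1 - 56*(-1/27))) = 0 + 291/(17*(-1 + 56/27)) = 0 + 291/(17*(29/27)) = 0 + (291/17)*(27/29) = 0 + 7857/493 = 7857/493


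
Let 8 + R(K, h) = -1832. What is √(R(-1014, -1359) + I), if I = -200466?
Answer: I*√202306 ≈ 449.78*I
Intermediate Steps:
R(K, h) = -1840 (R(K, h) = -8 - 1832 = -1840)
√(R(-1014, -1359) + I) = √(-1840 - 200466) = √(-202306) = I*√202306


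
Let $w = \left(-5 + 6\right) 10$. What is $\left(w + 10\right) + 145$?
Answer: $165$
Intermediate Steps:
$w = 10$ ($w = 1 \cdot 10 = 10$)
$\left(w + 10\right) + 145 = \left(10 + 10\right) + 145 = 20 + 145 = 165$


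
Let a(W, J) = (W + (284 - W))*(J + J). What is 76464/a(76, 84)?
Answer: 1593/994 ≈ 1.6026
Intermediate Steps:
a(W, J) = 568*J (a(W, J) = 284*(2*J) = 568*J)
76464/a(76, 84) = 76464/((568*84)) = 76464/47712 = 76464*(1/47712) = 1593/994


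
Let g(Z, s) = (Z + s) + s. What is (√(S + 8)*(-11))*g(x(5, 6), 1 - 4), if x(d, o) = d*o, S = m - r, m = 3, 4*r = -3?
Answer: -132*√47 ≈ -904.95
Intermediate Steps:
r = -¾ (r = (¼)*(-3) = -¾ ≈ -0.75000)
S = 15/4 (S = 3 - 1*(-¾) = 3 + ¾ = 15/4 ≈ 3.7500)
g(Z, s) = Z + 2*s
(√(S + 8)*(-11))*g(x(5, 6), 1 - 4) = (√(15/4 + 8)*(-11))*(5*6 + 2*(1 - 4)) = (√(47/4)*(-11))*(30 + 2*(-3)) = ((√47/2)*(-11))*(30 - 6) = -11*√47/2*24 = -132*√47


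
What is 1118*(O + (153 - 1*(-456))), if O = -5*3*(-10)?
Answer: 848562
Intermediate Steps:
O = 150 (O = -15*(-10) = 150)
1118*(O + (153 - 1*(-456))) = 1118*(150 + (153 - 1*(-456))) = 1118*(150 + (153 + 456)) = 1118*(150 + 609) = 1118*759 = 848562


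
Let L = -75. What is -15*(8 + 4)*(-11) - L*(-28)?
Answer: -120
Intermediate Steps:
-15*(8 + 4)*(-11) - L*(-28) = -15*(8 + 4)*(-11) - (-75)*(-28) = -15*12*(-11) - 1*2100 = -180*(-11) - 2100 = 1980 - 2100 = -120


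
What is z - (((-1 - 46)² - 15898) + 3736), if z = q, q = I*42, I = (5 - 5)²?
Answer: 9953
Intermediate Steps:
I = 0 (I = 0² = 0)
q = 0 (q = 0*42 = 0)
z = 0
z - (((-1 - 46)² - 15898) + 3736) = 0 - (((-1 - 46)² - 15898) + 3736) = 0 - (((-47)² - 15898) + 3736) = 0 - ((2209 - 15898) + 3736) = 0 - (-13689 + 3736) = 0 - 1*(-9953) = 0 + 9953 = 9953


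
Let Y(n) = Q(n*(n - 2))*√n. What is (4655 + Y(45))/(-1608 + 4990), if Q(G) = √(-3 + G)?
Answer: 245/178 + 3*√2415/1691 ≈ 1.4636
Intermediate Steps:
Y(n) = √n*√(-3 + n*(-2 + n)) (Y(n) = √(-3 + n*(n - 2))*√n = √(-3 + n*(-2 + n))*√n = √n*√(-3 + n*(-2 + n)))
(4655 + Y(45))/(-1608 + 4990) = (4655 + √45*√(-3 + 45*(-2 + 45)))/(-1608 + 4990) = (4655 + (3*√5)*√(-3 + 45*43))/3382 = (4655 + (3*√5)*√(-3 + 1935))*(1/3382) = (4655 + (3*√5)*√1932)*(1/3382) = (4655 + (3*√5)*(2*√483))*(1/3382) = (4655 + 6*√2415)*(1/3382) = 245/178 + 3*√2415/1691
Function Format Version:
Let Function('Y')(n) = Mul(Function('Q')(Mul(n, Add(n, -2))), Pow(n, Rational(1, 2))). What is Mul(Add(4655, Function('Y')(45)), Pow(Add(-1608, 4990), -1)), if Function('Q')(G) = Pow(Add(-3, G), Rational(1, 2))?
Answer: Add(Rational(245, 178), Mul(Rational(3, 1691), Pow(2415, Rational(1, 2)))) ≈ 1.4636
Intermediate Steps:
Function('Y')(n) = Mul(Pow(n, Rational(1, 2)), Pow(Add(-3, Mul(n, Add(-2, n))), Rational(1, 2))) (Function('Y')(n) = Mul(Pow(Add(-3, Mul(n, Add(n, -2))), Rational(1, 2)), Pow(n, Rational(1, 2))) = Mul(Pow(Add(-3, Mul(n, Add(-2, n))), Rational(1, 2)), Pow(n, Rational(1, 2))) = Mul(Pow(n, Rational(1, 2)), Pow(Add(-3, Mul(n, Add(-2, n))), Rational(1, 2))))
Mul(Add(4655, Function('Y')(45)), Pow(Add(-1608, 4990), -1)) = Mul(Add(4655, Mul(Pow(45, Rational(1, 2)), Pow(Add(-3, Mul(45, Add(-2, 45))), Rational(1, 2)))), Pow(Add(-1608, 4990), -1)) = Mul(Add(4655, Mul(Mul(3, Pow(5, Rational(1, 2))), Pow(Add(-3, Mul(45, 43)), Rational(1, 2)))), Pow(3382, -1)) = Mul(Add(4655, Mul(Mul(3, Pow(5, Rational(1, 2))), Pow(Add(-3, 1935), Rational(1, 2)))), Rational(1, 3382)) = Mul(Add(4655, Mul(Mul(3, Pow(5, Rational(1, 2))), Pow(1932, Rational(1, 2)))), Rational(1, 3382)) = Mul(Add(4655, Mul(Mul(3, Pow(5, Rational(1, 2))), Mul(2, Pow(483, Rational(1, 2))))), Rational(1, 3382)) = Mul(Add(4655, Mul(6, Pow(2415, Rational(1, 2)))), Rational(1, 3382)) = Add(Rational(245, 178), Mul(Rational(3, 1691), Pow(2415, Rational(1, 2))))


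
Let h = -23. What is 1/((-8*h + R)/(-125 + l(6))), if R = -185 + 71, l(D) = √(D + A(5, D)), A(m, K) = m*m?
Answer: -25/14 + √31/70 ≈ -1.7062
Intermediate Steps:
A(m, K) = m²
l(D) = √(25 + D) (l(D) = √(D + 5²) = √(D + 25) = √(25 + D))
R = -114
1/((-8*h + R)/(-125 + l(6))) = 1/((-8*(-23) - 114)/(-125 + √(25 + 6))) = 1/((184 - 114)/(-125 + √31)) = 1/(70/(-125 + √31)) = -25/14 + √31/70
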